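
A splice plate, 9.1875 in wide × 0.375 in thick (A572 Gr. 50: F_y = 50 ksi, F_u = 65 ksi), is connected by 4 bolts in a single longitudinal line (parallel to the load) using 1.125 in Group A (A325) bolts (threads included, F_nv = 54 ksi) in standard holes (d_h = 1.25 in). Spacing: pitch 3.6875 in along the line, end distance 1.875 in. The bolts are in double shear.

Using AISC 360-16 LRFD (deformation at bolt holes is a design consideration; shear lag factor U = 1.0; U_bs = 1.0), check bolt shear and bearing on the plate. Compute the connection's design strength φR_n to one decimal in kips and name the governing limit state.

175.5 kips (bearing governs)

Bolt shear: A_b = π(1.125)²/4 = 0.99402 in². φR_n = 0.75 × 54 × 0.99402 × 4 × 2 = 322.1 kips.
Bearing (0.375 in plate, F_u = 65 ksi): end bolts L_c = 1.875 − 1.25/2 = 1.25, R_n = min(1.2×1.25×0.375×65, 2.4×1.125×0.375×65) = 36.563 kips/bolt; interior L_c = 3.6875 − 1.25 = 2.4375, R_n = 65.813 kips/bolt. φR_n = 0.75 × (1×36.563 + 3×65.813) = 175.5 kips.
Governing: min(322.1, 175.5) = 175.5 kips → bearing.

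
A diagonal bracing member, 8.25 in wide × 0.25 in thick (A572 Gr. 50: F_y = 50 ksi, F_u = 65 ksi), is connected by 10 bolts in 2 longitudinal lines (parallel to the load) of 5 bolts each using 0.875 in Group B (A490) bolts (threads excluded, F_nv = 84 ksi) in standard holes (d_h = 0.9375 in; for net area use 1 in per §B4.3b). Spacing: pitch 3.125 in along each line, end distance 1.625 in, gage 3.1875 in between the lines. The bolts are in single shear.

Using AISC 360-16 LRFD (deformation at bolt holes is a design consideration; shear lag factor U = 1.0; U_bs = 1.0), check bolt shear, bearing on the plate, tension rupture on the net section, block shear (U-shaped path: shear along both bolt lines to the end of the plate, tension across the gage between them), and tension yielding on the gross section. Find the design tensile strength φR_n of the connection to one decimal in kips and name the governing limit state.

Bolt shear: A_b = π(0.875)²/4 = 0.60132 in². φR_n = 0.75 × 84 × 0.60132 × 10 × 1 = 378.8 kips.
Bearing (0.25 in plate, F_u = 65 ksi): end bolts L_c = 1.625 − 0.9375/2 = 1.15625, R_n = min(1.2×1.15625×0.25×65, 2.4×0.875×0.25×65) = 22.547 kips/bolt; interior L_c = 3.125 − 0.9375 = 2.1875, R_n = 34.125 kips/bolt. φR_n = 0.75 × (2×22.547 + 8×34.125) = 238.6 kips.
Tension rupture (net): A_n = (8.25 − 2×1)×0.25 = 1.5625 in² (U = 1.0, A_e = A_n). φR_n = 0.75 × 65 × 1.5625 = 76.2 kips.
Block shear: shear path 2×[1.625+4×3.125] = 2×14.125 in, A_gv = 7.0625, A_nv = 2×(14.125 − 4.5×1)×0.25 = 4.8125 in²; tension across gage: (3.1875 − 1×1)×0.25 = 0.54688 in². R_n = min(0.6×65×4.8125, 0.6×50×7.0625) + 1.0×65×0.54688 = min(187.69, 211.88) + 35.547 = 223.24 kips. φR_n = 0.75 × 223.24 = 167.4 kips.
Tension yield (gross): A_g = 8.25×0.25 = 2.0625 in². φR_n = 0.90 × 50 × 2.0625 = 92.8 kips.
Governing: min(378.8, 238.6, 76.2, 167.4, 92.8) = 76.2 kips → net-section rupture.

76.2 kips (net-section rupture governs)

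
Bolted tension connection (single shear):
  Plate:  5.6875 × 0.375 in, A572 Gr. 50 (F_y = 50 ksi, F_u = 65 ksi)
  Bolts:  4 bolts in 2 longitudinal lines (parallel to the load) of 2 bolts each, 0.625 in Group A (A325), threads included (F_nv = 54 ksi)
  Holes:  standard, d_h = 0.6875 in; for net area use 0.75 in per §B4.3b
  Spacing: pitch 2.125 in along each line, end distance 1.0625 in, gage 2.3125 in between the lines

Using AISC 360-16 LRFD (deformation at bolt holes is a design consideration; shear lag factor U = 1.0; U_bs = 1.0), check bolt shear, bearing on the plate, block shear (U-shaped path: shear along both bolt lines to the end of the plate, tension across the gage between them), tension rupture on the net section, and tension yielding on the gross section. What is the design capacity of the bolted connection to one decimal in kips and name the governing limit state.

49.7 kips (bolt shear governs)

Bolt shear: A_b = π(0.625)²/4 = 0.3068 in². φR_n = 0.75 × 54 × 0.3068 × 4 × 1 = 49.7 kips.
Bearing (0.375 in plate, F_u = 65 ksi): end bolts L_c = 1.0625 − 0.6875/2 = 0.71875, R_n = min(1.2×0.71875×0.375×65, 2.4×0.625×0.375×65) = 21.023 kips/bolt; interior L_c = 2.125 − 0.6875 = 1.4375, R_n = 36.563 kips/bolt. φR_n = 0.75 × (2×21.023 + 2×36.563) = 86.4 kips.
Block shear: shear path 2×[1.0625+1×2.125] = 2×3.1875 in, A_gv = 2.3906, A_nv = 2×(3.1875 − 1.5×0.75)×0.375 = 1.5469 in²; tension across gage: (2.3125 − 1×0.75)×0.375 = 0.58594 in². R_n = min(0.6×65×1.5469, 0.6×50×2.3906) + 1.0×65×0.58594 = min(60.329, 71.718) + 38.086 = 98.415 kips. φR_n = 0.75 × 98.415 = 73.8 kips.
Tension rupture (net): A_n = (5.6875 − 2×0.75)×0.375 = 1.5703 in² (U = 1.0, A_e = A_n). φR_n = 0.75 × 65 × 1.5703 = 76.6 kips.
Tension yield (gross): A_g = 5.6875×0.375 = 2.1328 in². φR_n = 0.90 × 50 × 2.1328 = 96.0 kips.
Governing: min(49.7, 86.4, 73.8, 76.6, 96.0) = 49.7 kips → bolt shear.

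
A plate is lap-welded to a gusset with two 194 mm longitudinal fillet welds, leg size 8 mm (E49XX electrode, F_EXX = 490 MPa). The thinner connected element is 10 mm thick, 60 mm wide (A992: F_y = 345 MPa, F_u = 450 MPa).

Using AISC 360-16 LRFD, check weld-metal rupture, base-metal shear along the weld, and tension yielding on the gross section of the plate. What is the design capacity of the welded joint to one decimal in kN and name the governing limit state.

186.3 kN (gross-section yield governs)

Weld metal: throat = 0.707×8 = 5.656 mm, L = 2×194 = 388 mm. φR_n = 0.75 × 0.6 × 490 × 5.656 × 388 = 483.9 kN.
Base metal shear (10 mm plate): yield φR_n = 1.0×0.6×345×10×388 = 803.2 kN; rupture φR_n = 0.75×0.6×450×10×388 = 785.7 kN; take 785.7 kN (rupture).
Tension yield (gross): A_g = 60×10 = 600 mm². φR_n = 0.90 × 345 × 600 = 186.3 kN.
Governing: min(483.9, 785.7, 186.3) = 186.3 kN → gross-section yield.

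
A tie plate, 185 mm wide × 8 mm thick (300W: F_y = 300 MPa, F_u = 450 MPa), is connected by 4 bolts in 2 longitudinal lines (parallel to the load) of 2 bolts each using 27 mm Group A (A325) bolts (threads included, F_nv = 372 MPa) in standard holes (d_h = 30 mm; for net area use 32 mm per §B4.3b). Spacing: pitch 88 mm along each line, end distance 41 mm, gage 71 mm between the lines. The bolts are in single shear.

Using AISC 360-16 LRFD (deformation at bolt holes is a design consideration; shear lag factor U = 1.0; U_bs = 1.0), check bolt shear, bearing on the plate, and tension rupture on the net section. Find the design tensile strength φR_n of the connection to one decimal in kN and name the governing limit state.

326.7 kN (net-section rupture governs)

Bolt shear: A_b = π(27)²/4 = 572.56 mm². φR_n = 0.75 × 372 × 572.56 × 4 × 1 = 639.0 kN.
Bearing (8 mm plate, F_u = 450 MPa): end bolts L_c = 41 − 30/2 = 26, R_n = min(1.2×26×8×450, 2.4×27×8×450) = 112.32 kN/bolt; interior L_c = 88 − 30 = 58, R_n = 233.28 kN/bolt. φR_n = 0.75 × (2×112.32 + 2×233.28) = 518.4 kN.
Tension rupture (net): A_n = (185 − 2×32)×8 = 968 mm² (U = 1.0, A_e = A_n). φR_n = 0.75 × 450 × 968 = 326.7 kN.
Governing: min(639.0, 518.4, 326.7) = 326.7 kN → net-section rupture.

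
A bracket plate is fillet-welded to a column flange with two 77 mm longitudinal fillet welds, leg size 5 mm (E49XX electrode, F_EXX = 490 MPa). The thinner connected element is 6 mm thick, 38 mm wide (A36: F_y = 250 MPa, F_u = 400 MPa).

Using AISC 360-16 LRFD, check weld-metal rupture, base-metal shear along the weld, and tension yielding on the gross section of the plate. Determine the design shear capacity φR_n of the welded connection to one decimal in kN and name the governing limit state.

Weld metal: throat = 0.707×5 = 3.535 mm, L = 2×77 = 154 mm. φR_n = 0.75 × 0.6 × 490 × 3.535 × 154 = 120.0 kN.
Base metal shear (6 mm plate): yield φR_n = 1.0×0.6×250×6×154 = 138.6 kN; rupture φR_n = 0.75×0.6×400×6×154 = 166.3 kN; take 138.6 kN (yield).
Tension yield (gross): A_g = 38×6 = 228 mm². φR_n = 0.90 × 250 × 228 = 51.3 kN.
Governing: min(120.0, 138.6, 51.3) = 51.3 kN → gross-section yield.

51.3 kN (gross-section yield governs)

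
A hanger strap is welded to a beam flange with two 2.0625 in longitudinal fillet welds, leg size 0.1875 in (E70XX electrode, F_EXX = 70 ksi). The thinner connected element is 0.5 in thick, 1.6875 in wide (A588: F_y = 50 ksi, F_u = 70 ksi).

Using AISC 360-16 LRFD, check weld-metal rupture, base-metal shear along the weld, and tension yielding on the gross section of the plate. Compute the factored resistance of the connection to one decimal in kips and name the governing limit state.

17.2 kips (weld metal governs)

Weld metal: throat = 0.707×0.1875 = 0.13256 in, L = 2×2.0625 = 4.125 in. φR_n = 0.75 × 0.6 × 70 × 0.13256 × 4.125 = 17.2 kips.
Base metal shear (0.5 in plate): yield φR_n = 1.0×0.6×50×0.5×4.125 = 61.9 kips; rupture φR_n = 0.75×0.6×70×0.5×4.125 = 65.0 kips; take 61.9 kips (yield).
Tension yield (gross): A_g = 1.6875×0.5 = 0.84375 in². φR_n = 0.90 × 50 × 0.84375 = 38.0 kips.
Governing: min(17.2, 61.9, 38.0) = 17.2 kips → weld metal.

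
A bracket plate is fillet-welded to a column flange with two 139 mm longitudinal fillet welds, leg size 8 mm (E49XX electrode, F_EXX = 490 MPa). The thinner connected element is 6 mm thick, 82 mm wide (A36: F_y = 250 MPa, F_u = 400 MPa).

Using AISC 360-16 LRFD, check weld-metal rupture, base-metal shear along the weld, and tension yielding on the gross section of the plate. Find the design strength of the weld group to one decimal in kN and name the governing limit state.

Weld metal: throat = 0.707×8 = 5.656 mm, L = 2×139 = 278 mm. φR_n = 0.75 × 0.6 × 490 × 5.656 × 278 = 346.7 kN.
Base metal shear (6 mm plate): yield φR_n = 1.0×0.6×250×6×278 = 250.2 kN; rupture φR_n = 0.75×0.6×400×6×278 = 300.2 kN; take 250.2 kN (yield).
Tension yield (gross): A_g = 82×6 = 492 mm². φR_n = 0.90 × 250 × 492 = 110.7 kN.
Governing: min(346.7, 250.2, 110.7) = 110.7 kN → gross-section yield.

110.7 kN (gross-section yield governs)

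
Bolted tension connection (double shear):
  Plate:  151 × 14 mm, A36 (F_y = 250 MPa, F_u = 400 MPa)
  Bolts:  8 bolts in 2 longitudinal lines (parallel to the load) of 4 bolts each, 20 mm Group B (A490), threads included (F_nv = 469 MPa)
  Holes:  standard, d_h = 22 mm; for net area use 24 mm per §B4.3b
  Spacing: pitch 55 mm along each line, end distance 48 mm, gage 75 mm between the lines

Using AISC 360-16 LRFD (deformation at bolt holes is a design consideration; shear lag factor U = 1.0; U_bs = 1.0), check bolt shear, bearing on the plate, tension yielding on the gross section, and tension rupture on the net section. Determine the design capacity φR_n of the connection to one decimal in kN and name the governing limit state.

Bolt shear: A_b = π(20)²/4 = 314.16 mm². φR_n = 0.75 × 469 × 314.16 × 8 × 2 = 1768.1 kN.
Bearing (14 mm plate, F_u = 400 MPa): end bolts L_c = 48 − 22/2 = 37, R_n = min(1.2×37×14×400, 2.4×20×14×400) = 248.64 kN/bolt; interior L_c = 55 − 22 = 33, R_n = 221.76 kN/bolt. φR_n = 0.75 × (2×248.64 + 6×221.76) = 1370.9 kN.
Tension yield (gross): A_g = 151×14 = 2114 mm². φR_n = 0.90 × 250 × 2114 = 475.7 kN.
Tension rupture (net): A_n = (151 − 2×24)×14 = 1442 mm² (U = 1.0, A_e = A_n). φR_n = 0.75 × 400 × 1442 = 432.6 kN.
Governing: min(1768.1, 1370.9, 475.7, 432.6) = 432.6 kN → net-section rupture.

432.6 kN (net-section rupture governs)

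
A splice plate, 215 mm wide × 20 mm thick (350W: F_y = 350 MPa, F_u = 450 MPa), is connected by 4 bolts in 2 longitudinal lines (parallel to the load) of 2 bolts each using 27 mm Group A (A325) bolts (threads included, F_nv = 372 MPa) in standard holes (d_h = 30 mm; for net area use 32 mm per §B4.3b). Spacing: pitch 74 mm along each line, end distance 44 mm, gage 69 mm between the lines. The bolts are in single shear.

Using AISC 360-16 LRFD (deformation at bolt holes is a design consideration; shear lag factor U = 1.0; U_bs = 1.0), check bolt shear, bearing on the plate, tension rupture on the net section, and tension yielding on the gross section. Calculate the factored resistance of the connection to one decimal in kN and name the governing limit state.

639.0 kN (bolt shear governs)

Bolt shear: A_b = π(27)²/4 = 572.56 mm². φR_n = 0.75 × 372 × 572.56 × 4 × 1 = 639.0 kN.
Bearing (20 mm plate, F_u = 450 MPa): end bolts L_c = 44 − 30/2 = 29, R_n = min(1.2×29×20×450, 2.4×27×20×450) = 313.2 kN/bolt; interior L_c = 74 − 30 = 44, R_n = 475.2 kN/bolt. φR_n = 0.75 × (2×313.2 + 2×475.2) = 1182.6 kN.
Tension rupture (net): A_n = (215 − 2×32)×20 = 3020 mm² (U = 1.0, A_e = A_n). φR_n = 0.75 × 450 × 3020 = 1019.3 kN.
Tension yield (gross): A_g = 215×20 = 4300 mm². φR_n = 0.90 × 350 × 4300 = 1354.5 kN.
Governing: min(639.0, 1182.6, 1019.3, 1354.5) = 639.0 kN → bolt shear.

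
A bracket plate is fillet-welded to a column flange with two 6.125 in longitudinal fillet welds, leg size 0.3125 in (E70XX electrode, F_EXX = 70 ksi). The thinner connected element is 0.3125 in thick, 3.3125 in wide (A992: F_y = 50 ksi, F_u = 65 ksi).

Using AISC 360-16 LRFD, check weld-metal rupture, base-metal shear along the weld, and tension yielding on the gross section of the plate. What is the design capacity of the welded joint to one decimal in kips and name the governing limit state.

46.6 kips (gross-section yield governs)

Weld metal: throat = 0.707×0.3125 = 0.22094 in, L = 2×6.125 = 12.25 in. φR_n = 0.75 × 0.6 × 70 × 0.22094 × 12.25 = 85.3 kips.
Base metal shear (0.3125 in plate): yield φR_n = 1.0×0.6×50×0.3125×12.25 = 114.8 kips; rupture φR_n = 0.75×0.6×65×0.3125×12.25 = 112.0 kips; take 112.0 kips (rupture).
Tension yield (gross): A_g = 3.3125×0.3125 = 1.0352 in². φR_n = 0.90 × 50 × 1.0352 = 46.6 kips.
Governing: min(85.3, 112.0, 46.6) = 46.6 kips → gross-section yield.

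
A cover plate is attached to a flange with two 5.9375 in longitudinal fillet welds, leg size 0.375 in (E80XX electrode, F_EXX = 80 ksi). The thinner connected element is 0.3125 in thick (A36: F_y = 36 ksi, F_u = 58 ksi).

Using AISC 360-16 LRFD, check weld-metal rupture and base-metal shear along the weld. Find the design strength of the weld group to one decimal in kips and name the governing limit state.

Weld metal: throat = 0.707×0.375 = 0.26513 in, L = 2×5.9375 = 11.875 in. φR_n = 0.75 × 0.6 × 80 × 0.26513 × 11.875 = 113.3 kips.
Base metal shear (0.3125 in plate): yield φR_n = 1.0×0.6×36×0.3125×11.875 = 80.2 kips; rupture φR_n = 0.75×0.6×58×0.3125×11.875 = 96.9 kips; take 80.2 kips (yield).
Governing: min(113.3, 80.2) = 80.2 kips → base-metal shear.

80.2 kips (base-metal shear governs)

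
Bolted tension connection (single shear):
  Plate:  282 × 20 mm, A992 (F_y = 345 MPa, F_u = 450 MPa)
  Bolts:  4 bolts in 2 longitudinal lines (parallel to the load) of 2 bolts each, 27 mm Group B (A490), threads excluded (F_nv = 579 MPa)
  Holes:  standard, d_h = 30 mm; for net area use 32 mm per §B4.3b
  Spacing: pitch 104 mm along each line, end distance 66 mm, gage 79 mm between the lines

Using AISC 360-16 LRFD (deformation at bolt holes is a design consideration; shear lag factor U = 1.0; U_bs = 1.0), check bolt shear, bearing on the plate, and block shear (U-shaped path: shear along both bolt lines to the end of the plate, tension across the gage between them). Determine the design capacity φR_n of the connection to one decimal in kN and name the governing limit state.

Bolt shear: A_b = π(27)²/4 = 572.56 mm². φR_n = 0.75 × 579 × 572.56 × 4 × 1 = 994.5 kN.
Bearing (20 mm plate, F_u = 450 MPa): end bolts L_c = 66 − 30/2 = 51, R_n = min(1.2×51×20×450, 2.4×27×20×450) = 550.8 kN/bolt; interior L_c = 104 − 30 = 74, R_n = 583.2 kN/bolt. φR_n = 0.75 × (2×550.8 + 2×583.2) = 1701.0 kN.
Block shear: shear path 2×[66+1×104] = 2×170 mm, A_gv = 6800, A_nv = 2×(170 − 1.5×32)×20 = 4880 mm²; tension across gage: (79 − 1×32)×20 = 940 mm². R_n = min(0.6×450×4880, 0.6×345×6800) + 1.0×450×940 = min(1317.6, 1407.6) + 423 = 1740.6 kN. φR_n = 0.75 × 1740.6 = 1305.5 kN.
Governing: min(994.5, 1701.0, 1305.5) = 994.5 kN → bolt shear.

994.5 kN (bolt shear governs)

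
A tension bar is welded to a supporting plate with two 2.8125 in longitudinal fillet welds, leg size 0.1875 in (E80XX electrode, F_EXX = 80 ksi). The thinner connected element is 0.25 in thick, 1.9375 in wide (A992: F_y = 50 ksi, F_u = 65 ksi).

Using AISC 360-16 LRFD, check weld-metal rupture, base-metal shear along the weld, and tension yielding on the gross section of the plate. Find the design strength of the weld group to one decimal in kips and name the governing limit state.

21.8 kips (gross-section yield governs)

Weld metal: throat = 0.707×0.1875 = 0.13256 in, L = 2×2.8125 = 5.625 in. φR_n = 0.75 × 0.6 × 80 × 0.13256 × 5.625 = 26.8 kips.
Base metal shear (0.25 in plate): yield φR_n = 1.0×0.6×50×0.25×5.625 = 42.2 kips; rupture φR_n = 0.75×0.6×65×0.25×5.625 = 41.1 kips; take 41.1 kips (rupture).
Tension yield (gross): A_g = 1.9375×0.25 = 0.48438 in². φR_n = 0.90 × 50 × 0.48438 = 21.8 kips.
Governing: min(26.8, 41.1, 21.8) = 21.8 kips → gross-section yield.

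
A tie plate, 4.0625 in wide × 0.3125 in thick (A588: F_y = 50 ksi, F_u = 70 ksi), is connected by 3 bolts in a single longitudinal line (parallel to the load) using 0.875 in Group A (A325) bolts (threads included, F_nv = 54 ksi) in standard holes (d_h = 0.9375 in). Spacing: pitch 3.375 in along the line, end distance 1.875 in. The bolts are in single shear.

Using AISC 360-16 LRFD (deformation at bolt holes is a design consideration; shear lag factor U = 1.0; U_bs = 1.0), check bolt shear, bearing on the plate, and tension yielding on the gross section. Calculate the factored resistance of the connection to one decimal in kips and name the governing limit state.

Bolt shear: A_b = π(0.875)²/4 = 0.60132 in². φR_n = 0.75 × 54 × 0.60132 × 3 × 1 = 73.1 kips.
Bearing (0.3125 in plate, F_u = 70 ksi): end bolts L_c = 1.875 − 0.9375/2 = 1.40625, R_n = min(1.2×1.40625×0.3125×70, 2.4×0.875×0.3125×70) = 36.914 kips/bolt; interior L_c = 3.375 − 0.9375 = 2.4375, R_n = 45.938 kips/bolt. φR_n = 0.75 × (1×36.914 + 2×45.938) = 96.6 kips.
Tension yield (gross): A_g = 4.0625×0.3125 = 1.2695 in². φR_n = 0.90 × 50 × 1.2695 = 57.1 kips.
Governing: min(73.1, 96.6, 57.1) = 57.1 kips → gross-section yield.

57.1 kips (gross-section yield governs)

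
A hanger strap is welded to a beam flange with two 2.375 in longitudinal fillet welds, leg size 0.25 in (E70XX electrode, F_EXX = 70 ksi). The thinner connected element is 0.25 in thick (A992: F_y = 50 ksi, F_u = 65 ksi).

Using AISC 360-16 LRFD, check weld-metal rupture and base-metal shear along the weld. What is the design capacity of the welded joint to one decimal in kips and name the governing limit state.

26.4 kips (weld metal governs)

Weld metal: throat = 0.707×0.25 = 0.17675 in, L = 2×2.375 = 4.75 in. φR_n = 0.75 × 0.6 × 70 × 0.17675 × 4.75 = 26.4 kips.
Base metal shear (0.25 in plate): yield φR_n = 1.0×0.6×50×0.25×4.75 = 35.6 kips; rupture φR_n = 0.75×0.6×65×0.25×4.75 = 34.7 kips; take 34.7 kips (rupture).
Governing: min(26.4, 34.7) = 26.4 kips → weld metal.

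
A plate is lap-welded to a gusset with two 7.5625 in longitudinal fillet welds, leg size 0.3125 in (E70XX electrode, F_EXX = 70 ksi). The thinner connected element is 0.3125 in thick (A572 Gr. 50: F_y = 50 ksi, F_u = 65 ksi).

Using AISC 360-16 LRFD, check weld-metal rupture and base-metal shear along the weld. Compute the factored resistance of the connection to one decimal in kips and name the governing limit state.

105.3 kips (weld metal governs)

Weld metal: throat = 0.707×0.3125 = 0.22094 in, L = 2×7.5625 = 15.125 in. φR_n = 0.75 × 0.6 × 70 × 0.22094 × 15.125 = 105.3 kips.
Base metal shear (0.3125 in plate): yield φR_n = 1.0×0.6×50×0.3125×15.125 = 141.8 kips; rupture φR_n = 0.75×0.6×65×0.3125×15.125 = 138.3 kips; take 138.3 kips (rupture).
Governing: min(105.3, 138.3) = 105.3 kips → weld metal.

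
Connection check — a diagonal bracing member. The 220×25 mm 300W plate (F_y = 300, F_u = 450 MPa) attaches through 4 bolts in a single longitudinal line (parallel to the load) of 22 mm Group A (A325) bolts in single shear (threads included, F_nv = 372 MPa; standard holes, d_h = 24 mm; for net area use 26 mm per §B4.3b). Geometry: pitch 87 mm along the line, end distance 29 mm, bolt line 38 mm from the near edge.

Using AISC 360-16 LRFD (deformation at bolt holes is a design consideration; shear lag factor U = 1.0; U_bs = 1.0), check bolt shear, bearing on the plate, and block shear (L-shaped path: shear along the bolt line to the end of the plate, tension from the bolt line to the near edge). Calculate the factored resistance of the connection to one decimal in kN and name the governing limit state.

Bolt shear: A_b = π(22)²/4 = 380.13 mm². φR_n = 0.75 × 372 × 380.13 × 4 × 1 = 424.2 kN.
Bearing (25 mm plate, F_u = 450 MPa): end bolts L_c = 29 − 24/2 = 17, R_n = min(1.2×17×25×450, 2.4×22×25×450) = 229.5 kN/bolt; interior L_c = 87 − 24 = 63, R_n = 594 kN/bolt. φR_n = 0.75 × (1×229.5 + 3×594) = 1508.6 kN.
Block shear: shear path 1×[29+3×87] = 1×290 mm, A_gv = 7250, A_nv = 1×(290 − 3.5×26)×25 = 4975 mm²; tension to near edge: (38 − 0.5×26)×25 = 625 mm². R_n = min(0.6×450×4975, 0.6×300×7250) + 1.0×450×625 = min(1343.3, 1305) + 281.25 = 1586.3 kN. φR_n = 0.75 × 1586.3 = 1189.7 kN.
Governing: min(424.2, 1508.6, 1189.7) = 424.2 kN → bolt shear.

424.2 kN (bolt shear governs)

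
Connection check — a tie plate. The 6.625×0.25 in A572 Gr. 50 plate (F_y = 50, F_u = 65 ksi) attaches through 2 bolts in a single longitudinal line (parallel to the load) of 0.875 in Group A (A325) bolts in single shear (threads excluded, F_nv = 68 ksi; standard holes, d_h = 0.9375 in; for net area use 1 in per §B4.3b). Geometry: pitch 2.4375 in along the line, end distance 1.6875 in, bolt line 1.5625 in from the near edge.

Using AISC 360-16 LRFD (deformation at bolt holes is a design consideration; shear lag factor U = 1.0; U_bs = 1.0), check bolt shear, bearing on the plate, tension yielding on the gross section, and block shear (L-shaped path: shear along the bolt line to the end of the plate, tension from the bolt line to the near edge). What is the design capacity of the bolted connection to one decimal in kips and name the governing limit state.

Bolt shear: A_b = π(0.875)²/4 = 0.60132 in². φR_n = 0.75 × 68 × 0.60132 × 2 × 1 = 61.3 kips.
Bearing (0.25 in plate, F_u = 65 ksi): end bolts L_c = 1.6875 − 0.9375/2 = 1.21875, R_n = min(1.2×1.21875×0.25×65, 2.4×0.875×0.25×65) = 23.766 kips/bolt; interior L_c = 2.4375 − 0.9375 = 1.5, R_n = 29.25 kips/bolt. φR_n = 0.75 × (1×23.766 + 1×29.25) = 39.8 kips.
Tension yield (gross): A_g = 6.625×0.25 = 1.6563 in². φR_n = 0.90 × 50 × 1.6563 = 74.5 kips.
Block shear: shear path 1×[1.6875+1×2.4375] = 1×4.125 in, A_gv = 1.0313, A_nv = 1×(4.125 − 1.5×1)×0.25 = 0.65625 in²; tension to near edge: (1.5625 − 0.5×1)×0.25 = 0.26563 in². R_n = min(0.6×65×0.65625, 0.6×50×1.0313) + 1.0×65×0.26563 = min(25.594, 30.939) + 17.266 = 42.86 kips. φR_n = 0.75 × 42.86 = 32.1 kips.
Governing: min(61.3, 39.8, 74.5, 32.1) = 32.1 kips → block shear.

32.1 kips (block shear governs)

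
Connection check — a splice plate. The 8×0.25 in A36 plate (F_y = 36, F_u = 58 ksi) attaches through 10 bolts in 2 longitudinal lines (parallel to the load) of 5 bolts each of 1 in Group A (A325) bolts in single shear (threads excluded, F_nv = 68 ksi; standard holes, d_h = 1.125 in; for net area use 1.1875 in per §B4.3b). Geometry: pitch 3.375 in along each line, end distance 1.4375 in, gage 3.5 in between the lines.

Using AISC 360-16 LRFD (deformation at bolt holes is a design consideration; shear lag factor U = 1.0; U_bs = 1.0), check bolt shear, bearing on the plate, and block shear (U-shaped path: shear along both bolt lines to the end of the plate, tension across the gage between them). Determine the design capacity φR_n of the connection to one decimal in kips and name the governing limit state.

Bolt shear: A_b = π(1)²/4 = 0.7854 in². φR_n = 0.75 × 68 × 0.7854 × 10 × 1 = 400.6 kips.
Bearing (0.25 in plate, F_u = 58 ksi): end bolts L_c = 1.4375 − 1.125/2 = 0.875, R_n = min(1.2×0.875×0.25×58, 2.4×1×0.25×58) = 15.225 kips/bolt; interior L_c = 3.375 − 1.125 = 2.25, R_n = 34.8 kips/bolt. φR_n = 0.75 × (2×15.225 + 8×34.8) = 231.6 kips.
Block shear: shear path 2×[1.4375+4×3.375] = 2×14.9375 in, A_gv = 7.4688, A_nv = 2×(14.9375 − 4.5×1.1875)×0.25 = 4.7969 in²; tension across gage: (3.5 − 1×1.1875)×0.25 = 0.57813 in². R_n = min(0.6×58×4.7969, 0.6×36×7.4688) + 1.0×58×0.57813 = min(166.93, 161.33) + 33.532 = 194.86 kips. φR_n = 0.75 × 194.86 = 146.1 kips.
Governing: min(400.6, 231.6, 146.1) = 146.1 kips → block shear.

146.1 kips (block shear governs)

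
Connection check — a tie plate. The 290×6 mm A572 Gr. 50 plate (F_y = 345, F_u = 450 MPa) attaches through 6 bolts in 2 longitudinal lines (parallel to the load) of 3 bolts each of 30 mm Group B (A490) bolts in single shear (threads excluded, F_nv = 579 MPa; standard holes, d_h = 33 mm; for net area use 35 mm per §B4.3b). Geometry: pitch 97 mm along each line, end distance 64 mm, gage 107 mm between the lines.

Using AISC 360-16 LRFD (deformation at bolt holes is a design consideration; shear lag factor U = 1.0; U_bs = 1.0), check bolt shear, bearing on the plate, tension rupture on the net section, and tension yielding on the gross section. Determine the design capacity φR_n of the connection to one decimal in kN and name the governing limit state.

445.5 kN (net-section rupture governs)

Bolt shear: A_b = π(30)²/4 = 706.86 mm². φR_n = 0.75 × 579 × 706.86 × 6 × 1 = 1841.7 kN.
Bearing (6 mm plate, F_u = 450 MPa): end bolts L_c = 64 − 33/2 = 47.5, R_n = min(1.2×47.5×6×450, 2.4×30×6×450) = 153.9 kN/bolt; interior L_c = 97 − 33 = 64, R_n = 194.4 kN/bolt. φR_n = 0.75 × (2×153.9 + 4×194.4) = 814.1 kN.
Tension rupture (net): A_n = (290 − 2×35)×6 = 1320 mm² (U = 1.0, A_e = A_n). φR_n = 0.75 × 450 × 1320 = 445.5 kN.
Tension yield (gross): A_g = 290×6 = 1740 mm². φR_n = 0.90 × 345 × 1740 = 540.3 kN.
Governing: min(1841.7, 814.1, 445.5, 540.3) = 445.5 kN → net-section rupture.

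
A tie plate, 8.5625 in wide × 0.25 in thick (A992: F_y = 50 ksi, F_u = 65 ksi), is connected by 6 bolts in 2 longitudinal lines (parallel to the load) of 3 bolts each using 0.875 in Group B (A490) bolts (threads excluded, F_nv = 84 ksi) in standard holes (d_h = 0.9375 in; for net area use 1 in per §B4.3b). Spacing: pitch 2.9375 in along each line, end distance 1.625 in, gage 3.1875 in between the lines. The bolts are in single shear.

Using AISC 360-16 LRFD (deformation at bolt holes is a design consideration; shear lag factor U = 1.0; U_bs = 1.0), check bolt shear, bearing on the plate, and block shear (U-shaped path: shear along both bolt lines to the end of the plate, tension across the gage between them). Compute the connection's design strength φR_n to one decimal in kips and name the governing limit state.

Bolt shear: A_b = π(0.875)²/4 = 0.60132 in². φR_n = 0.75 × 84 × 0.60132 × 6 × 1 = 227.3 kips.
Bearing (0.25 in plate, F_u = 65 ksi): end bolts L_c = 1.625 − 0.9375/2 = 1.15625, R_n = min(1.2×1.15625×0.25×65, 2.4×0.875×0.25×65) = 22.547 kips/bolt; interior L_c = 2.9375 − 0.9375 = 2, R_n = 34.125 kips/bolt. φR_n = 0.75 × (2×22.547 + 4×34.125) = 136.2 kips.
Block shear: shear path 2×[1.625+2×2.9375] = 2×7.5 in, A_gv = 3.75, A_nv = 2×(7.5 − 2.5×1)×0.25 = 2.5 in²; tension across gage: (3.1875 − 1×1)×0.25 = 0.54688 in². R_n = min(0.6×65×2.5, 0.6×50×3.75) + 1.0×65×0.54688 = min(97.5, 112.5) + 35.547 = 133.05 kips. φR_n = 0.75 × 133.05 = 99.8 kips.
Governing: min(227.3, 136.2, 99.8) = 99.8 kips → block shear.

99.8 kips (block shear governs)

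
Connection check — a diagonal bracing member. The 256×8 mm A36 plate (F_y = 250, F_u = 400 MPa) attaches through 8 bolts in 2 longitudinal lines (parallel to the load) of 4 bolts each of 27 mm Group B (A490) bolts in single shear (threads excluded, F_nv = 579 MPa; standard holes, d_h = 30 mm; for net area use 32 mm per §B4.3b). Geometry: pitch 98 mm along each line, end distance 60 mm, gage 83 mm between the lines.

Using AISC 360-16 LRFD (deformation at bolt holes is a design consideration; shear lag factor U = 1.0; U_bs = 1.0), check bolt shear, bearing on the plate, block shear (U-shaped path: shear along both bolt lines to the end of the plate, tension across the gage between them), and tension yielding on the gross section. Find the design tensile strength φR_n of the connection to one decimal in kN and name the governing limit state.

Bolt shear: A_b = π(27)²/4 = 572.56 mm². φR_n = 0.75 × 579 × 572.56 × 8 × 1 = 1989.1 kN.
Bearing (8 mm plate, F_u = 400 MPa): end bolts L_c = 60 − 30/2 = 45, R_n = min(1.2×45×8×400, 2.4×27×8×400) = 172.8 kN/bolt; interior L_c = 98 − 30 = 68, R_n = 207.36 kN/bolt. φR_n = 0.75 × (2×172.8 + 6×207.36) = 1192.3 kN.
Block shear: shear path 2×[60+3×98] = 2×354 mm, A_gv = 5664, A_nv = 2×(354 − 3.5×32)×8 = 3872 mm²; tension across gage: (83 − 1×32)×8 = 408 mm². R_n = min(0.6×400×3872, 0.6×250×5664) + 1.0×400×408 = min(929.28, 849.6) + 163.2 = 1012.8 kN. φR_n = 0.75 × 1012.8 = 759.6 kN.
Tension yield (gross): A_g = 256×8 = 2048 mm². φR_n = 0.90 × 250 × 2048 = 460.8 kN.
Governing: min(1989.1, 1192.3, 759.6, 460.8) = 460.8 kN → gross-section yield.

460.8 kN (gross-section yield governs)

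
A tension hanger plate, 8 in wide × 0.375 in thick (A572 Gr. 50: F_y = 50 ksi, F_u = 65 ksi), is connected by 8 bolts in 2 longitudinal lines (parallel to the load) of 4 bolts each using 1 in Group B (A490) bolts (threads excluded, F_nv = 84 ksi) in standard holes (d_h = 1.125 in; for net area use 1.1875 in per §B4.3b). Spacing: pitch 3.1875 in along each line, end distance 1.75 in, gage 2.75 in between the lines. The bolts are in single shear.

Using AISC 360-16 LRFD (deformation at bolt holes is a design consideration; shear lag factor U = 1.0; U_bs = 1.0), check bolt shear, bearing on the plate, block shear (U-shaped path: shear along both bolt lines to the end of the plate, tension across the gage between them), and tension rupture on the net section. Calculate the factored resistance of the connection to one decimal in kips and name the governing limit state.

Bolt shear: A_b = π(1)²/4 = 0.7854 in². φR_n = 0.75 × 84 × 0.7854 × 8 × 1 = 395.8 kips.
Bearing (0.375 in plate, F_u = 65 ksi): end bolts L_c = 1.75 − 1.125/2 = 1.1875, R_n = min(1.2×1.1875×0.375×65, 2.4×1×0.375×65) = 34.734 kips/bolt; interior L_c = 3.1875 − 1.125 = 2.0625, R_n = 58.5 kips/bolt. φR_n = 0.75 × (2×34.734 + 6×58.5) = 315.4 kips.
Block shear: shear path 2×[1.75+3×3.1875] = 2×11.3125 in, A_gv = 8.4844, A_nv = 2×(11.3125 − 3.5×1.1875)×0.375 = 5.3672 in²; tension across gage: (2.75 − 1×1.1875)×0.375 = 0.58594 in². R_n = min(0.6×65×5.3672, 0.6×50×8.4844) + 1.0×65×0.58594 = min(209.32, 254.53) + 38.086 = 247.41 kips. φR_n = 0.75 × 247.41 = 185.6 kips.
Tension rupture (net): A_n = (8 − 2×1.1875)×0.375 = 2.1094 in² (U = 1.0, A_e = A_n). φR_n = 0.75 × 65 × 2.1094 = 102.8 kips.
Governing: min(395.8, 315.4, 185.6, 102.8) = 102.8 kips → net-section rupture.

102.8 kips (net-section rupture governs)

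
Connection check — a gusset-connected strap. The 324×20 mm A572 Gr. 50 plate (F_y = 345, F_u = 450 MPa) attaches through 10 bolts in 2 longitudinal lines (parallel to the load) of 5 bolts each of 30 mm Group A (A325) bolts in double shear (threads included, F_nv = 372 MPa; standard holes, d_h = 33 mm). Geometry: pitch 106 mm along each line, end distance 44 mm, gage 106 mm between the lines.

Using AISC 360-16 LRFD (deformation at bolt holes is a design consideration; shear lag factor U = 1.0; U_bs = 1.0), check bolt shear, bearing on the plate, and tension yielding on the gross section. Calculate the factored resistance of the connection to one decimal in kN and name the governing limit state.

Bolt shear: A_b = π(30)²/4 = 706.86 mm². φR_n = 0.75 × 372 × 706.86 × 10 × 2 = 3944.3 kN.
Bearing (20 mm plate, F_u = 450 MPa): end bolts L_c = 44 − 33/2 = 27.5, R_n = min(1.2×27.5×20×450, 2.4×30×20×450) = 297 kN/bolt; interior L_c = 106 − 33 = 73, R_n = 648 kN/bolt. φR_n = 0.75 × (2×297 + 8×648) = 4333.5 kN.
Tension yield (gross): A_g = 324×20 = 6480 mm². φR_n = 0.90 × 345 × 6480 = 2012.0 kN.
Governing: min(3944.3, 4333.5, 2012.0) = 2012.0 kN → gross-section yield.

2012.0 kN (gross-section yield governs)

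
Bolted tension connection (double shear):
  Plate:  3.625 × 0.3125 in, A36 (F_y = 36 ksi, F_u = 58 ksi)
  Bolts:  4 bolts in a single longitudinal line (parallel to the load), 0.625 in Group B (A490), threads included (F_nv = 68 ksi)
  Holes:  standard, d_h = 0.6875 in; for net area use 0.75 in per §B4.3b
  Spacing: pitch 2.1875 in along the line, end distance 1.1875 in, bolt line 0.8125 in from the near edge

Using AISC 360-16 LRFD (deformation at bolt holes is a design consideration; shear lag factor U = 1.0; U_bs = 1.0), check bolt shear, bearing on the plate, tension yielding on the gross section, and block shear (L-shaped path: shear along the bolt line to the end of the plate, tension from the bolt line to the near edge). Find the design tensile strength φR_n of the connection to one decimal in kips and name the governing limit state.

Bolt shear: A_b = π(0.625)²/4 = 0.3068 in². φR_n = 0.75 × 68 × 0.3068 × 4 × 2 = 125.2 kips.
Bearing (0.3125 in plate, F_u = 58 ksi): end bolts L_c = 1.1875 − 0.6875/2 = 0.84375, R_n = min(1.2×0.84375×0.3125×58, 2.4×0.625×0.3125×58) = 18.352 kips/bolt; interior L_c = 2.1875 − 0.6875 = 1.5, R_n = 27.188 kips/bolt. φR_n = 0.75 × (1×18.352 + 3×27.188) = 74.9 kips.
Tension yield (gross): A_g = 3.625×0.3125 = 1.1328 in². φR_n = 0.90 × 36 × 1.1328 = 36.7 kips.
Block shear: shear path 1×[1.1875+3×2.1875] = 1×7.75 in, A_gv = 2.4219, A_nv = 1×(7.75 − 3.5×0.75)×0.3125 = 1.6016 in²; tension to near edge: (0.8125 − 0.5×0.75)×0.3125 = 0.13672 in². R_n = min(0.6×58×1.6016, 0.6×36×2.4219) + 1.0×58×0.13672 = min(55.736, 52.313) + 7.9298 = 60.243 kips. φR_n = 0.75 × 60.243 = 45.2 kips.
Governing: min(125.2, 74.9, 36.7, 45.2) = 36.7 kips → gross-section yield.

36.7 kips (gross-section yield governs)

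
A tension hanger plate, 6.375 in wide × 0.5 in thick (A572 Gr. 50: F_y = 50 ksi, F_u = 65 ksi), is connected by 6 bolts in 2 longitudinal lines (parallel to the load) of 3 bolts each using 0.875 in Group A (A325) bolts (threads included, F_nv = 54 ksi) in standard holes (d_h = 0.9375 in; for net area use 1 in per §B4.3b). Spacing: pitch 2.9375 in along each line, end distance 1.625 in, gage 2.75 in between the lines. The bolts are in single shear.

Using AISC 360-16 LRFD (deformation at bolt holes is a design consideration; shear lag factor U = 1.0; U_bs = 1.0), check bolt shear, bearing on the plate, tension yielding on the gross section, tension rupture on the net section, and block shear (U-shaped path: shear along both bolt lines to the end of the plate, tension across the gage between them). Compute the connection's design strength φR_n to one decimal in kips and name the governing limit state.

Bolt shear: A_b = π(0.875)²/4 = 0.60132 in². φR_n = 0.75 × 54 × 0.60132 × 6 × 1 = 146.1 kips.
Bearing (0.5 in plate, F_u = 65 ksi): end bolts L_c = 1.625 − 0.9375/2 = 1.15625, R_n = min(1.2×1.15625×0.5×65, 2.4×0.875×0.5×65) = 45.094 kips/bolt; interior L_c = 2.9375 − 0.9375 = 2, R_n = 68.25 kips/bolt. φR_n = 0.75 × (2×45.094 + 4×68.25) = 272.4 kips.
Tension yield (gross): A_g = 6.375×0.5 = 3.1875 in². φR_n = 0.90 × 50 × 3.1875 = 143.4 kips.
Tension rupture (net): A_n = (6.375 − 2×1)×0.5 = 2.1875 in² (U = 1.0, A_e = A_n). φR_n = 0.75 × 65 × 2.1875 = 106.6 kips.
Block shear: shear path 2×[1.625+2×2.9375] = 2×7.5 in, A_gv = 7.5, A_nv = 2×(7.5 − 2.5×1)×0.5 = 5 in²; tension across gage: (2.75 − 1×1)×0.5 = 0.875 in². R_n = min(0.6×65×5, 0.6×50×7.5) + 1.0×65×0.875 = min(195, 225) + 56.875 = 251.88 kips. φR_n = 0.75 × 251.88 = 188.9 kips.
Governing: min(146.1, 272.4, 143.4, 106.6, 188.9) = 106.6 kips → net-section rupture.

106.6 kips (net-section rupture governs)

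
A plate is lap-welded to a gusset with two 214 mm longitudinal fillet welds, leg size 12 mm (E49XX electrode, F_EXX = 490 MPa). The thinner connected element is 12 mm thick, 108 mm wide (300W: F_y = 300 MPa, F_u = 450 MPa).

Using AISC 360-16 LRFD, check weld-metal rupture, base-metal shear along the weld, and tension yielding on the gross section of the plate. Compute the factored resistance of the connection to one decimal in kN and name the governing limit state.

349.9 kN (gross-section yield governs)

Weld metal: throat = 0.707×12 = 8.484 mm, L = 2×214 = 428 mm. φR_n = 0.75 × 0.6 × 490 × 8.484 × 428 = 800.7 kN.
Base metal shear (12 mm plate): yield φR_n = 1.0×0.6×300×12×428 = 924.5 kN; rupture φR_n = 0.75×0.6×450×12×428 = 1040.0 kN; take 924.5 kN (yield).
Tension yield (gross): A_g = 108×12 = 1296 mm². φR_n = 0.90 × 300 × 1296 = 349.9 kN.
Governing: min(800.7, 924.5, 349.9) = 349.9 kN → gross-section yield.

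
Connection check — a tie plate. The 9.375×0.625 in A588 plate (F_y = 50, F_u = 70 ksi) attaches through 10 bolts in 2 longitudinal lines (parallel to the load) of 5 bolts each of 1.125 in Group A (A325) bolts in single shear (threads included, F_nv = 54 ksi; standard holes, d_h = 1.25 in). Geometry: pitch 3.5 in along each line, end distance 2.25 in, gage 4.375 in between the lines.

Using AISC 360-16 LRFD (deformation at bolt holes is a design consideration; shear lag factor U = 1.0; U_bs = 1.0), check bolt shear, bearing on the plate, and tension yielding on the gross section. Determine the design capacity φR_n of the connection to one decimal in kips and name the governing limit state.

263.7 kips (gross-section yield governs)

Bolt shear: A_b = π(1.125)²/4 = 0.99402 in². φR_n = 0.75 × 54 × 0.99402 × 10 × 1 = 402.6 kips.
Bearing (0.625 in plate, F_u = 70 ksi): end bolts L_c = 2.25 − 1.25/2 = 1.625, R_n = min(1.2×1.625×0.625×70, 2.4×1.125×0.625×70) = 85.313 kips/bolt; interior L_c = 3.5 − 1.25 = 2.25, R_n = 118.13 kips/bolt. φR_n = 0.75 × (2×85.313 + 8×118.13) = 836.7 kips.
Tension yield (gross): A_g = 9.375×0.625 = 5.8594 in². φR_n = 0.90 × 50 × 5.8594 = 263.7 kips.
Governing: min(402.6, 836.7, 263.7) = 263.7 kips → gross-section yield.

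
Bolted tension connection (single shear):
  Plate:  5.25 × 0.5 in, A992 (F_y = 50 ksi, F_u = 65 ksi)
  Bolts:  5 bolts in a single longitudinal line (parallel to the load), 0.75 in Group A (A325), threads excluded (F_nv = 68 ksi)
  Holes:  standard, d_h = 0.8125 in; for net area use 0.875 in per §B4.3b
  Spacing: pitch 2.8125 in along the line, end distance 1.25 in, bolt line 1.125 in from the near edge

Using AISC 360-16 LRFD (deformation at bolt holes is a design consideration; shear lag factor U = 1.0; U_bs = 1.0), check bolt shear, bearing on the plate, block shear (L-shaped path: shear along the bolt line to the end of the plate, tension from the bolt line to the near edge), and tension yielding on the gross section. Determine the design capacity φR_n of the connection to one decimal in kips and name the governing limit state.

112.7 kips (bolt shear governs)

Bolt shear: A_b = π(0.75)²/4 = 0.44179 in². φR_n = 0.75 × 68 × 0.44179 × 5 × 1 = 112.7 kips.
Bearing (0.5 in plate, F_u = 65 ksi): end bolts L_c = 1.25 − 0.8125/2 = 0.84375, R_n = min(1.2×0.84375×0.5×65, 2.4×0.75×0.5×65) = 32.906 kips/bolt; interior L_c = 2.8125 − 0.8125 = 2, R_n = 58.5 kips/bolt. φR_n = 0.75 × (1×32.906 + 4×58.5) = 200.2 kips.
Block shear: shear path 1×[1.25+4×2.8125] = 1×12.5 in, A_gv = 6.25, A_nv = 1×(12.5 − 4.5×0.875)×0.5 = 4.2813 in²; tension to near edge: (1.125 − 0.5×0.875)×0.5 = 0.34375 in². R_n = min(0.6×65×4.2813, 0.6×50×6.25) + 1.0×65×0.34375 = min(166.97, 187.5) + 22.344 = 189.31 kips. φR_n = 0.75 × 189.31 = 142.0 kips.
Tension yield (gross): A_g = 5.25×0.5 = 2.625 in². φR_n = 0.90 × 50 × 2.625 = 118.1 kips.
Governing: min(112.7, 200.2, 142.0, 118.1) = 112.7 kips → bolt shear.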